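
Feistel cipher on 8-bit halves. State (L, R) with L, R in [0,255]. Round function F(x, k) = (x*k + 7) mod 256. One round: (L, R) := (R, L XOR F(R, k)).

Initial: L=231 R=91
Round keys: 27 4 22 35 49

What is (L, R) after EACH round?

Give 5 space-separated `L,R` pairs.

Answer: 91,71 71,120 120,16 16,79 79,54

Derivation:
Round 1 (k=27): L=91 R=71
Round 2 (k=4): L=71 R=120
Round 3 (k=22): L=120 R=16
Round 4 (k=35): L=16 R=79
Round 5 (k=49): L=79 R=54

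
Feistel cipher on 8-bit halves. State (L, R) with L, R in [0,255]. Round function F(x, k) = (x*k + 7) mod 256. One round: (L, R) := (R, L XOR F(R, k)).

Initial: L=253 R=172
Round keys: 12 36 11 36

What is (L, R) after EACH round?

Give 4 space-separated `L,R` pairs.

Answer: 172,234 234,67 67,2 2,12

Derivation:
Round 1 (k=12): L=172 R=234
Round 2 (k=36): L=234 R=67
Round 3 (k=11): L=67 R=2
Round 4 (k=36): L=2 R=12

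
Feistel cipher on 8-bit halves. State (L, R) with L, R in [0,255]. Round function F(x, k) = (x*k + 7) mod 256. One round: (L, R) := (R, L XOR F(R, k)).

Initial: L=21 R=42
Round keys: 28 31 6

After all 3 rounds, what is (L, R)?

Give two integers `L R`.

Round 1 (k=28): L=42 R=138
Round 2 (k=31): L=138 R=151
Round 3 (k=6): L=151 R=27

Answer: 151 27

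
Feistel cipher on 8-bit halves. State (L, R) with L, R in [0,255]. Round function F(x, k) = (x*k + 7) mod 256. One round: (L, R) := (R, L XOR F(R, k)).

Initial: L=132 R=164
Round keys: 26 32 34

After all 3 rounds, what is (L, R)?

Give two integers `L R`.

Round 1 (k=26): L=164 R=43
Round 2 (k=32): L=43 R=195
Round 3 (k=34): L=195 R=198

Answer: 195 198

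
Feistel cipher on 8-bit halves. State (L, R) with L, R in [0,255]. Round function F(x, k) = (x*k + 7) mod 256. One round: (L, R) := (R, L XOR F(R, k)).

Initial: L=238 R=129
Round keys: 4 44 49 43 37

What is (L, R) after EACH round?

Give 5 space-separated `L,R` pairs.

Answer: 129,229 229,226 226,172 172,9 9,248

Derivation:
Round 1 (k=4): L=129 R=229
Round 2 (k=44): L=229 R=226
Round 3 (k=49): L=226 R=172
Round 4 (k=43): L=172 R=9
Round 5 (k=37): L=9 R=248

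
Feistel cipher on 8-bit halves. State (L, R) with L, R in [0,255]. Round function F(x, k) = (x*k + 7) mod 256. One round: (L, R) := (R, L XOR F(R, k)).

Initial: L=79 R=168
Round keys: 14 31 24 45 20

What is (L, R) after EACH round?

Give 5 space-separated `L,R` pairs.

Round 1 (k=14): L=168 R=120
Round 2 (k=31): L=120 R=39
Round 3 (k=24): L=39 R=215
Round 4 (k=45): L=215 R=245
Round 5 (k=20): L=245 R=252

Answer: 168,120 120,39 39,215 215,245 245,252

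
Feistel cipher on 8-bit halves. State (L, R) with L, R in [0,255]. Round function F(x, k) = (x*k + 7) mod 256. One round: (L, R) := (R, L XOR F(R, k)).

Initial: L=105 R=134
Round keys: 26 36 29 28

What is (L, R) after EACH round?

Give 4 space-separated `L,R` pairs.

Answer: 134,202 202,233 233,166 166,198

Derivation:
Round 1 (k=26): L=134 R=202
Round 2 (k=36): L=202 R=233
Round 3 (k=29): L=233 R=166
Round 4 (k=28): L=166 R=198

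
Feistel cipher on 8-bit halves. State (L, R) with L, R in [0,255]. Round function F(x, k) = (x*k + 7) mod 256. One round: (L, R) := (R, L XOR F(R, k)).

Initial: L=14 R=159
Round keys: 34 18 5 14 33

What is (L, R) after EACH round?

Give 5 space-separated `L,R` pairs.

Round 1 (k=34): L=159 R=43
Round 2 (k=18): L=43 R=146
Round 3 (k=5): L=146 R=202
Round 4 (k=14): L=202 R=129
Round 5 (k=33): L=129 R=98

Answer: 159,43 43,146 146,202 202,129 129,98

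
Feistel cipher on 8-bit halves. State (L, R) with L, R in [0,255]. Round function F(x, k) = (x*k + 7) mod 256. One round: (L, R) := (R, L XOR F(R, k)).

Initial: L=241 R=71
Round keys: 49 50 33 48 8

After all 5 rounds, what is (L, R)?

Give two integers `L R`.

Answer: 213 249

Derivation:
Round 1 (k=49): L=71 R=111
Round 2 (k=50): L=111 R=242
Round 3 (k=33): L=242 R=86
Round 4 (k=48): L=86 R=213
Round 5 (k=8): L=213 R=249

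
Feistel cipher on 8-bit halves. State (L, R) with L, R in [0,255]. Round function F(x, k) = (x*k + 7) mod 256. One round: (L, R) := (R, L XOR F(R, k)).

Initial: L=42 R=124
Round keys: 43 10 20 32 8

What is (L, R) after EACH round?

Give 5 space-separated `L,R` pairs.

Answer: 124,241 241,13 13,250 250,74 74,173

Derivation:
Round 1 (k=43): L=124 R=241
Round 2 (k=10): L=241 R=13
Round 3 (k=20): L=13 R=250
Round 4 (k=32): L=250 R=74
Round 5 (k=8): L=74 R=173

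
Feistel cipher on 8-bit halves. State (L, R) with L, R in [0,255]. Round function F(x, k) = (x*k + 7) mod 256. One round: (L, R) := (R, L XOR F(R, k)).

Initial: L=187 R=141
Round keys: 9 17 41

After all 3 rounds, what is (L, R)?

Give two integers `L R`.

Answer: 51 117

Derivation:
Round 1 (k=9): L=141 R=71
Round 2 (k=17): L=71 R=51
Round 3 (k=41): L=51 R=117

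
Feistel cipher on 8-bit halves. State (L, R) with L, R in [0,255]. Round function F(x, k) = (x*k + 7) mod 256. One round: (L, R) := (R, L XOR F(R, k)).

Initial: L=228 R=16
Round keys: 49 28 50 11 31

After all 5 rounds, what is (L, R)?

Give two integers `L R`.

Round 1 (k=49): L=16 R=243
Round 2 (k=28): L=243 R=139
Round 3 (k=50): L=139 R=222
Round 4 (k=11): L=222 R=26
Round 5 (k=31): L=26 R=243

Answer: 26 243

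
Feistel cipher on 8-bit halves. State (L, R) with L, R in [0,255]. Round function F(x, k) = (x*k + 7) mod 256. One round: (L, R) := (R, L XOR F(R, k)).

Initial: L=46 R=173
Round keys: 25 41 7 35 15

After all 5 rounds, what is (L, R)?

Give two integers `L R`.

Answer: 14 232

Derivation:
Round 1 (k=25): L=173 R=194
Round 2 (k=41): L=194 R=180
Round 3 (k=7): L=180 R=49
Round 4 (k=35): L=49 R=14
Round 5 (k=15): L=14 R=232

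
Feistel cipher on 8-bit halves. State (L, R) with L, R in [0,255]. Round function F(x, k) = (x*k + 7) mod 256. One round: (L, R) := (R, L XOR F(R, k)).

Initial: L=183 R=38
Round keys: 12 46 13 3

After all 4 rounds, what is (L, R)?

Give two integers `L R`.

Round 1 (k=12): L=38 R=120
Round 2 (k=46): L=120 R=177
Round 3 (k=13): L=177 R=124
Round 4 (k=3): L=124 R=202

Answer: 124 202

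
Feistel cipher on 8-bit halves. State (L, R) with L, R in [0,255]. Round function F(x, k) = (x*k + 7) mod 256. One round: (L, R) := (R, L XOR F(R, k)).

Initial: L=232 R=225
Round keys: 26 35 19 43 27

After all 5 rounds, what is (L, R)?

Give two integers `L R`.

Answer: 73 147

Derivation:
Round 1 (k=26): L=225 R=9
Round 2 (k=35): L=9 R=163
Round 3 (k=19): L=163 R=41
Round 4 (k=43): L=41 R=73
Round 5 (k=27): L=73 R=147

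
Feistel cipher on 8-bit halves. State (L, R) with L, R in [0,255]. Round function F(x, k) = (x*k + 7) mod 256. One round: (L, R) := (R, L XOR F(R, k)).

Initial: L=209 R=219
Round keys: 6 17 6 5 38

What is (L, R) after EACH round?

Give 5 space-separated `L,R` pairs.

Answer: 219,248 248,164 164,39 39,110 110,124

Derivation:
Round 1 (k=6): L=219 R=248
Round 2 (k=17): L=248 R=164
Round 3 (k=6): L=164 R=39
Round 4 (k=5): L=39 R=110
Round 5 (k=38): L=110 R=124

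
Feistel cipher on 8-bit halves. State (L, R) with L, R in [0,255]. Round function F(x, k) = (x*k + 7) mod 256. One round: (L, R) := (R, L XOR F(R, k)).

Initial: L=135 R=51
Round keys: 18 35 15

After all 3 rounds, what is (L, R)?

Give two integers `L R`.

Round 1 (k=18): L=51 R=26
Round 2 (k=35): L=26 R=166
Round 3 (k=15): L=166 R=219

Answer: 166 219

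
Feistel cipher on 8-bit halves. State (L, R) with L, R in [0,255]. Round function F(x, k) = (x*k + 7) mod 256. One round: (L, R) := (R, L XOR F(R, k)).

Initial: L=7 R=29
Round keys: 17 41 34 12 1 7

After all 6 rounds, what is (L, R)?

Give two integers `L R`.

Round 1 (k=17): L=29 R=243
Round 2 (k=41): L=243 R=239
Round 3 (k=34): L=239 R=54
Round 4 (k=12): L=54 R=96
Round 5 (k=1): L=96 R=81
Round 6 (k=7): L=81 R=94

Answer: 81 94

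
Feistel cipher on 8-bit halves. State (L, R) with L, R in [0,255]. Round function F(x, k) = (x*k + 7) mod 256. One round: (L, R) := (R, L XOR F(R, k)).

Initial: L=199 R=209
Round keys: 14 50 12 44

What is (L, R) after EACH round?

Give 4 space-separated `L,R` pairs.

Answer: 209,178 178,26 26,141 141,89

Derivation:
Round 1 (k=14): L=209 R=178
Round 2 (k=50): L=178 R=26
Round 3 (k=12): L=26 R=141
Round 4 (k=44): L=141 R=89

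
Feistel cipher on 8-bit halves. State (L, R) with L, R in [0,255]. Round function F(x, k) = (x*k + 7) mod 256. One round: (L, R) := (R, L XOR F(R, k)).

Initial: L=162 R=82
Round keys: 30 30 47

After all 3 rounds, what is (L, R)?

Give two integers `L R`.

Answer: 119 225

Derivation:
Round 1 (k=30): L=82 R=1
Round 2 (k=30): L=1 R=119
Round 3 (k=47): L=119 R=225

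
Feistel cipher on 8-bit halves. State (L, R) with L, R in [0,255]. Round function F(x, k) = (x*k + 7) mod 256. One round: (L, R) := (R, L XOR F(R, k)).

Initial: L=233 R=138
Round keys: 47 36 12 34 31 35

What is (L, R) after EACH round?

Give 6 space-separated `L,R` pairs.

Answer: 138,180 180,221 221,215 215,72 72,104 104,119

Derivation:
Round 1 (k=47): L=138 R=180
Round 2 (k=36): L=180 R=221
Round 3 (k=12): L=221 R=215
Round 4 (k=34): L=215 R=72
Round 5 (k=31): L=72 R=104
Round 6 (k=35): L=104 R=119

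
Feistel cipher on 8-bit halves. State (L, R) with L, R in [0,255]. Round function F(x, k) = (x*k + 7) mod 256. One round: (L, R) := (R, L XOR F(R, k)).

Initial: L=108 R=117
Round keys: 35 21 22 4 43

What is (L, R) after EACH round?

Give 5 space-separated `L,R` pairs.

Round 1 (k=35): L=117 R=106
Round 2 (k=21): L=106 R=204
Round 3 (k=22): L=204 R=229
Round 4 (k=4): L=229 R=87
Round 5 (k=43): L=87 R=65

Answer: 117,106 106,204 204,229 229,87 87,65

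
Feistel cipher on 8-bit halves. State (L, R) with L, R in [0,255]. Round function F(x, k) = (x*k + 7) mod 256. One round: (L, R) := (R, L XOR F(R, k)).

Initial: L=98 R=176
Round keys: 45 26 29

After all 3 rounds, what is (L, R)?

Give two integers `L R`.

Answer: 153 201

Derivation:
Round 1 (k=45): L=176 R=149
Round 2 (k=26): L=149 R=153
Round 3 (k=29): L=153 R=201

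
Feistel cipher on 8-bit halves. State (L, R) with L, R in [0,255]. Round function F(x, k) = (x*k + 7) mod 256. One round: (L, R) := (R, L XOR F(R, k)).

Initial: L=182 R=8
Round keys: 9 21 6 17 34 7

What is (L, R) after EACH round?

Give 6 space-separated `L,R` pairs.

Round 1 (k=9): L=8 R=249
Round 2 (k=21): L=249 R=124
Round 3 (k=6): L=124 R=22
Round 4 (k=17): L=22 R=1
Round 5 (k=34): L=1 R=63
Round 6 (k=7): L=63 R=193

Answer: 8,249 249,124 124,22 22,1 1,63 63,193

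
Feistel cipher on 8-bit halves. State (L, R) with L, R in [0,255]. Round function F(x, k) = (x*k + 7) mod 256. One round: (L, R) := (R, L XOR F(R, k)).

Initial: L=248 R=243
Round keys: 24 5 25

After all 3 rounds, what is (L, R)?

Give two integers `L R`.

Round 1 (k=24): L=243 R=55
Round 2 (k=5): L=55 R=233
Round 3 (k=25): L=233 R=255

Answer: 233 255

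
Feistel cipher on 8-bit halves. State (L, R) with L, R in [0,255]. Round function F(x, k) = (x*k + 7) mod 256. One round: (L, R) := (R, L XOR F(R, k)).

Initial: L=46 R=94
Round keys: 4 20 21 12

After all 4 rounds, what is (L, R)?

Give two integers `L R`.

Round 1 (k=4): L=94 R=81
Round 2 (k=20): L=81 R=5
Round 3 (k=21): L=5 R=33
Round 4 (k=12): L=33 R=150

Answer: 33 150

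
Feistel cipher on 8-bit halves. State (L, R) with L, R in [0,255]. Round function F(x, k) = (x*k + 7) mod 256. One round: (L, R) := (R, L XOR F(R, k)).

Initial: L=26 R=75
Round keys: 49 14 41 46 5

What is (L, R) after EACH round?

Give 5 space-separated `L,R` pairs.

Round 1 (k=49): L=75 R=120
Round 2 (k=14): L=120 R=220
Round 3 (k=41): L=220 R=59
Round 4 (k=46): L=59 R=125
Round 5 (k=5): L=125 R=67

Answer: 75,120 120,220 220,59 59,125 125,67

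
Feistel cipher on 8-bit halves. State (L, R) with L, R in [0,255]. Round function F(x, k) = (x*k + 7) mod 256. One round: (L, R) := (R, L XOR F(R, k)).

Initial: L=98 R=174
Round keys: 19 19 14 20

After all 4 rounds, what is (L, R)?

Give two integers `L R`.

Answer: 184 57

Derivation:
Round 1 (k=19): L=174 R=147
Round 2 (k=19): L=147 R=94
Round 3 (k=14): L=94 R=184
Round 4 (k=20): L=184 R=57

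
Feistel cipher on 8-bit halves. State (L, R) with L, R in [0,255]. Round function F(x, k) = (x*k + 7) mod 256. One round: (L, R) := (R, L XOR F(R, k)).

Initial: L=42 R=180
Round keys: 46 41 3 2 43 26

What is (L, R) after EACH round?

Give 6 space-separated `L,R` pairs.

Round 1 (k=46): L=180 R=117
Round 2 (k=41): L=117 R=112
Round 3 (k=3): L=112 R=34
Round 4 (k=2): L=34 R=59
Round 5 (k=43): L=59 R=210
Round 6 (k=26): L=210 R=96

Answer: 180,117 117,112 112,34 34,59 59,210 210,96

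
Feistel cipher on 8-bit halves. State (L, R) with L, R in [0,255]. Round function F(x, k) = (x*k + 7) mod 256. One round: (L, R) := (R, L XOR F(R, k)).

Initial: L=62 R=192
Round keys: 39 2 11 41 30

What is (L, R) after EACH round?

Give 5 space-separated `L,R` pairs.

Answer: 192,121 121,57 57,3 3,187 187,242

Derivation:
Round 1 (k=39): L=192 R=121
Round 2 (k=2): L=121 R=57
Round 3 (k=11): L=57 R=3
Round 4 (k=41): L=3 R=187
Round 5 (k=30): L=187 R=242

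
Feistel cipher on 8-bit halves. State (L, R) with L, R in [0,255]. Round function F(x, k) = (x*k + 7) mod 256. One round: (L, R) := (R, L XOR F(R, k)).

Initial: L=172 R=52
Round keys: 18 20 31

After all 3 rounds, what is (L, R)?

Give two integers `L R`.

Round 1 (k=18): L=52 R=3
Round 2 (k=20): L=3 R=119
Round 3 (k=31): L=119 R=115

Answer: 119 115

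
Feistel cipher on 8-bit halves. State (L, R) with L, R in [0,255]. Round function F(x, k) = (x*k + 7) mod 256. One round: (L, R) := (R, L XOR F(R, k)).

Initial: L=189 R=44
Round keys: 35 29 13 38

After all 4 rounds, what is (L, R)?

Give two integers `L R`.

Round 1 (k=35): L=44 R=182
Round 2 (k=29): L=182 R=137
Round 3 (k=13): L=137 R=74
Round 4 (k=38): L=74 R=138

Answer: 74 138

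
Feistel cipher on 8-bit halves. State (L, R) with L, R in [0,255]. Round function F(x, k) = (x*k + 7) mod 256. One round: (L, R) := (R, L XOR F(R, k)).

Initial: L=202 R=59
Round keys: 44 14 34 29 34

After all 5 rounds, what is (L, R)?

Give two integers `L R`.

Round 1 (k=44): L=59 R=225
Round 2 (k=14): L=225 R=110
Round 3 (k=34): L=110 R=66
Round 4 (k=29): L=66 R=239
Round 5 (k=34): L=239 R=135

Answer: 239 135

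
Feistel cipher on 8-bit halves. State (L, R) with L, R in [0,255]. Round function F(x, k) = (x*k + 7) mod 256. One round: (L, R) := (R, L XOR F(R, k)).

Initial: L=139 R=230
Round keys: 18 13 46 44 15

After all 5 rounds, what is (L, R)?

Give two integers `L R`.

Round 1 (k=18): L=230 R=184
Round 2 (k=13): L=184 R=185
Round 3 (k=46): L=185 R=253
Round 4 (k=44): L=253 R=58
Round 5 (k=15): L=58 R=144

Answer: 58 144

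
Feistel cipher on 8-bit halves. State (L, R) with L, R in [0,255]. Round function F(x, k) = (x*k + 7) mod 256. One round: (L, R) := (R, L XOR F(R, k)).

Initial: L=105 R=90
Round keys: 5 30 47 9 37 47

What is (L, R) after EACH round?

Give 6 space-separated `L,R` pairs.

Round 1 (k=5): L=90 R=160
Round 2 (k=30): L=160 R=157
Round 3 (k=47): L=157 R=122
Round 4 (k=9): L=122 R=204
Round 5 (k=37): L=204 R=249
Round 6 (k=47): L=249 R=114

Answer: 90,160 160,157 157,122 122,204 204,249 249,114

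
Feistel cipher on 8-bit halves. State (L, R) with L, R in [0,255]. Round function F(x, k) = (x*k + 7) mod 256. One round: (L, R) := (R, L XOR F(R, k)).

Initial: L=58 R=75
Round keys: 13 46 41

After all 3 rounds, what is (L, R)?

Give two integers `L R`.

Answer: 36 39

Derivation:
Round 1 (k=13): L=75 R=236
Round 2 (k=46): L=236 R=36
Round 3 (k=41): L=36 R=39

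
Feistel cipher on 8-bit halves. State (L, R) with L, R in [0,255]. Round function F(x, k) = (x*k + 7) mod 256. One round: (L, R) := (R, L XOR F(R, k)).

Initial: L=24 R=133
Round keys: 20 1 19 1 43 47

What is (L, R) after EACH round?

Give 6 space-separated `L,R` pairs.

Round 1 (k=20): L=133 R=115
Round 2 (k=1): L=115 R=255
Round 3 (k=19): L=255 R=135
Round 4 (k=1): L=135 R=113
Round 5 (k=43): L=113 R=133
Round 6 (k=47): L=133 R=3

Answer: 133,115 115,255 255,135 135,113 113,133 133,3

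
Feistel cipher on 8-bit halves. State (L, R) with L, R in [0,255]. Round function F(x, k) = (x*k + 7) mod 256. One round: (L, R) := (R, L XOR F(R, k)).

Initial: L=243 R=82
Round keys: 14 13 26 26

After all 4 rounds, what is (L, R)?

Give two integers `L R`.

Answer: 57 52

Derivation:
Round 1 (k=14): L=82 R=112
Round 2 (k=13): L=112 R=229
Round 3 (k=26): L=229 R=57
Round 4 (k=26): L=57 R=52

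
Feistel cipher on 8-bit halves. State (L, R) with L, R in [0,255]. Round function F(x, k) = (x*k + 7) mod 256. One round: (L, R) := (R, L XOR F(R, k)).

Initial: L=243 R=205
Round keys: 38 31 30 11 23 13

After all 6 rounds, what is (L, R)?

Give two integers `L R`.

Answer: 248 25

Derivation:
Round 1 (k=38): L=205 R=134
Round 2 (k=31): L=134 R=140
Round 3 (k=30): L=140 R=233
Round 4 (k=11): L=233 R=134
Round 5 (k=23): L=134 R=248
Round 6 (k=13): L=248 R=25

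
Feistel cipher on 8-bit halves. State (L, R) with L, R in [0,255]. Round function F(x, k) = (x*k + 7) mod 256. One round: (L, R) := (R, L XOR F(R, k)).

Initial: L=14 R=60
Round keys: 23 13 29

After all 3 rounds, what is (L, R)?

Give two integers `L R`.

Round 1 (k=23): L=60 R=101
Round 2 (k=13): L=101 R=20
Round 3 (k=29): L=20 R=46

Answer: 20 46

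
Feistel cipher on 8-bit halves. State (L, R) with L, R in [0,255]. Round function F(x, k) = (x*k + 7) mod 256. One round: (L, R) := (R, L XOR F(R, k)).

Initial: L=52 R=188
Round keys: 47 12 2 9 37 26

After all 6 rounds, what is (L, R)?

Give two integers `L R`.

Answer: 143 75

Derivation:
Round 1 (k=47): L=188 R=191
Round 2 (k=12): L=191 R=71
Round 3 (k=2): L=71 R=42
Round 4 (k=9): L=42 R=198
Round 5 (k=37): L=198 R=143
Round 6 (k=26): L=143 R=75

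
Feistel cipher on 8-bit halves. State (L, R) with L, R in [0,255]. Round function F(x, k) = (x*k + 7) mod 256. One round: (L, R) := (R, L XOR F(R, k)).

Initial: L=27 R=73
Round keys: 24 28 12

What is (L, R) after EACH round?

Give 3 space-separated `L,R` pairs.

Answer: 73,196 196,62 62,43

Derivation:
Round 1 (k=24): L=73 R=196
Round 2 (k=28): L=196 R=62
Round 3 (k=12): L=62 R=43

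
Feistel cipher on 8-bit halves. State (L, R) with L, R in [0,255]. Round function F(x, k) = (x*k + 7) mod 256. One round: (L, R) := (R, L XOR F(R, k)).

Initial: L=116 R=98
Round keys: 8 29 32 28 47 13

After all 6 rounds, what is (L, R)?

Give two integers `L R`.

Answer: 136 68

Derivation:
Round 1 (k=8): L=98 R=99
Round 2 (k=29): L=99 R=92
Round 3 (k=32): L=92 R=228
Round 4 (k=28): L=228 R=171
Round 5 (k=47): L=171 R=136
Round 6 (k=13): L=136 R=68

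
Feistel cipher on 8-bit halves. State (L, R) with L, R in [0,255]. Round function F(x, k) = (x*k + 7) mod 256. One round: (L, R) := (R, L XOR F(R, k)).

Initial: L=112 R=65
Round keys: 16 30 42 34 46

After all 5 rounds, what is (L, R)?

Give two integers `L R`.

Answer: 127 201

Derivation:
Round 1 (k=16): L=65 R=103
Round 2 (k=30): L=103 R=88
Round 3 (k=42): L=88 R=16
Round 4 (k=34): L=16 R=127
Round 5 (k=46): L=127 R=201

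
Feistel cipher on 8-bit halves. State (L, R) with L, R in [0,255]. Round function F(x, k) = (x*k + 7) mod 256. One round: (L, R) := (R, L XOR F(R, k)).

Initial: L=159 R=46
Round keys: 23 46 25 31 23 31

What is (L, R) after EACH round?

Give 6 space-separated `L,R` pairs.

Answer: 46,182 182,149 149,34 34,176 176,245 245,2

Derivation:
Round 1 (k=23): L=46 R=182
Round 2 (k=46): L=182 R=149
Round 3 (k=25): L=149 R=34
Round 4 (k=31): L=34 R=176
Round 5 (k=23): L=176 R=245
Round 6 (k=31): L=245 R=2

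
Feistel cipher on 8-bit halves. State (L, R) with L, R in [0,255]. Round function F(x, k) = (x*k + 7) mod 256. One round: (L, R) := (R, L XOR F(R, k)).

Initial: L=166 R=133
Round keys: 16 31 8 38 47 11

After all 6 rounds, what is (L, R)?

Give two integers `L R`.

Answer: 241 138

Derivation:
Round 1 (k=16): L=133 R=241
Round 2 (k=31): L=241 R=179
Round 3 (k=8): L=179 R=110
Round 4 (k=38): L=110 R=232
Round 5 (k=47): L=232 R=241
Round 6 (k=11): L=241 R=138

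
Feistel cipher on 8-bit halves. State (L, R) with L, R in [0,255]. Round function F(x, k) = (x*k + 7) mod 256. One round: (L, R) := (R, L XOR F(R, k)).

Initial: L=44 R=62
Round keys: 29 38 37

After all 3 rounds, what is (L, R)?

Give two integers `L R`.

Answer: 211 167

Derivation:
Round 1 (k=29): L=62 R=33
Round 2 (k=38): L=33 R=211
Round 3 (k=37): L=211 R=167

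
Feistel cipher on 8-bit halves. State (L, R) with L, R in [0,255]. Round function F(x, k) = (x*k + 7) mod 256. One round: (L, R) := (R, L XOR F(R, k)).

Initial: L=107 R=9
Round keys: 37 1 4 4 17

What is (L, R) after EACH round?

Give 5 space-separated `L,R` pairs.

Round 1 (k=37): L=9 R=63
Round 2 (k=1): L=63 R=79
Round 3 (k=4): L=79 R=124
Round 4 (k=4): L=124 R=184
Round 5 (k=17): L=184 R=67

Answer: 9,63 63,79 79,124 124,184 184,67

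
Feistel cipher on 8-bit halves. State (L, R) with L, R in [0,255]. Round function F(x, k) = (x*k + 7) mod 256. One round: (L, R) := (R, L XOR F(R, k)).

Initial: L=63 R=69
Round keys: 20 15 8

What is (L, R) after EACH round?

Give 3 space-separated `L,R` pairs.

Round 1 (k=20): L=69 R=84
Round 2 (k=15): L=84 R=182
Round 3 (k=8): L=182 R=227

Answer: 69,84 84,182 182,227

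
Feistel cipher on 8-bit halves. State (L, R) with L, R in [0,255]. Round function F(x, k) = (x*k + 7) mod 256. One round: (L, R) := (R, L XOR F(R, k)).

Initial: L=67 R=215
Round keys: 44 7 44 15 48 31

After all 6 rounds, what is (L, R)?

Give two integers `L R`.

Answer: 152 239

Derivation:
Round 1 (k=44): L=215 R=184
Round 2 (k=7): L=184 R=216
Round 3 (k=44): L=216 R=159
Round 4 (k=15): L=159 R=128
Round 5 (k=48): L=128 R=152
Round 6 (k=31): L=152 R=239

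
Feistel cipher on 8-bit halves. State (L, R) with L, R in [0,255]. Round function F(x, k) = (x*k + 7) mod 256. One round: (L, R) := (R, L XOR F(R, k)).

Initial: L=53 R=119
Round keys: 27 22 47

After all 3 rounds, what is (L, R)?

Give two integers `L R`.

Round 1 (k=27): L=119 R=161
Round 2 (k=22): L=161 R=170
Round 3 (k=47): L=170 R=156

Answer: 170 156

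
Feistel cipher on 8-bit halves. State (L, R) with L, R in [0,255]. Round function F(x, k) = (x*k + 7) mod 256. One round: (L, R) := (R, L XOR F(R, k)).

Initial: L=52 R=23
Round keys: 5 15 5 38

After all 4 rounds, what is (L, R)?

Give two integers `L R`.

Round 1 (k=5): L=23 R=78
Round 2 (k=15): L=78 R=142
Round 3 (k=5): L=142 R=131
Round 4 (k=38): L=131 R=247

Answer: 131 247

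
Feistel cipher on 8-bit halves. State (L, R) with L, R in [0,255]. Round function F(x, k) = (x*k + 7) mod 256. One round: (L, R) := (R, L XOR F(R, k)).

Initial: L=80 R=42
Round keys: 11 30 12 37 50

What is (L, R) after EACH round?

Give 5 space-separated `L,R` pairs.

Answer: 42,133 133,183 183,30 30,234 234,165

Derivation:
Round 1 (k=11): L=42 R=133
Round 2 (k=30): L=133 R=183
Round 3 (k=12): L=183 R=30
Round 4 (k=37): L=30 R=234
Round 5 (k=50): L=234 R=165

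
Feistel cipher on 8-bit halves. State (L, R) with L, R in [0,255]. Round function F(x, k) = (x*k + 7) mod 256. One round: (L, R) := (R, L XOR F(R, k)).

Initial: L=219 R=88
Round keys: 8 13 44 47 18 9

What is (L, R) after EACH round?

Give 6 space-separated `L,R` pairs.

Round 1 (k=8): L=88 R=28
Round 2 (k=13): L=28 R=43
Round 3 (k=44): L=43 R=119
Round 4 (k=47): L=119 R=203
Round 5 (k=18): L=203 R=58
Round 6 (k=9): L=58 R=218

Answer: 88,28 28,43 43,119 119,203 203,58 58,218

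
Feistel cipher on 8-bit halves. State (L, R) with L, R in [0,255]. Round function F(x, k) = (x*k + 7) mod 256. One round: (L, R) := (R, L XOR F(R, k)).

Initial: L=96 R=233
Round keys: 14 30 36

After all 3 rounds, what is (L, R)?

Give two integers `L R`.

Round 1 (k=14): L=233 R=165
Round 2 (k=30): L=165 R=180
Round 3 (k=36): L=180 R=242

Answer: 180 242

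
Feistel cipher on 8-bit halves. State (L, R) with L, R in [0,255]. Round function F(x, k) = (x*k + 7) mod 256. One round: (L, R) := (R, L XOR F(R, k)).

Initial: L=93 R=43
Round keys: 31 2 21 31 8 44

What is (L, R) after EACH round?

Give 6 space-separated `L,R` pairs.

Answer: 43,97 97,226 226,240 240,245 245,95 95,174

Derivation:
Round 1 (k=31): L=43 R=97
Round 2 (k=2): L=97 R=226
Round 3 (k=21): L=226 R=240
Round 4 (k=31): L=240 R=245
Round 5 (k=8): L=245 R=95
Round 6 (k=44): L=95 R=174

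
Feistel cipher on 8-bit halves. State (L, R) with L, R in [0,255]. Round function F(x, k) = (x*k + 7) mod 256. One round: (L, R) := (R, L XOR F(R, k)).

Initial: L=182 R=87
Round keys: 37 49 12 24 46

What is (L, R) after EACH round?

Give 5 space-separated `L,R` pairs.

Round 1 (k=37): L=87 R=44
Round 2 (k=49): L=44 R=36
Round 3 (k=12): L=36 R=155
Round 4 (k=24): L=155 R=171
Round 5 (k=46): L=171 R=90

Answer: 87,44 44,36 36,155 155,171 171,90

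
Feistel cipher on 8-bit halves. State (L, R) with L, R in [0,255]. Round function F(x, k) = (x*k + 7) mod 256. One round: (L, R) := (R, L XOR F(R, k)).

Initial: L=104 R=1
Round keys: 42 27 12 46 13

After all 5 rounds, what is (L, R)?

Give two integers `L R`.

Round 1 (k=42): L=1 R=89
Round 2 (k=27): L=89 R=107
Round 3 (k=12): L=107 R=82
Round 4 (k=46): L=82 R=168
Round 5 (k=13): L=168 R=221

Answer: 168 221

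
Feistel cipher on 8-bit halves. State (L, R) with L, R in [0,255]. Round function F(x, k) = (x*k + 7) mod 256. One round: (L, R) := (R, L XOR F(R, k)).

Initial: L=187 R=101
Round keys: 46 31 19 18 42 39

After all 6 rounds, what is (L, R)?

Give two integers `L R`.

Answer: 44 238

Derivation:
Round 1 (k=46): L=101 R=150
Round 2 (k=31): L=150 R=84
Round 3 (k=19): L=84 R=213
Round 4 (k=18): L=213 R=85
Round 5 (k=42): L=85 R=44
Round 6 (k=39): L=44 R=238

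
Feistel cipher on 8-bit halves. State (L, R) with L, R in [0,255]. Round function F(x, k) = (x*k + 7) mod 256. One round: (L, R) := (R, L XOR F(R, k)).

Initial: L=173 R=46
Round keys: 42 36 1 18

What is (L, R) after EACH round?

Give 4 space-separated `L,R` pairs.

Answer: 46,62 62,145 145,166 166,34

Derivation:
Round 1 (k=42): L=46 R=62
Round 2 (k=36): L=62 R=145
Round 3 (k=1): L=145 R=166
Round 4 (k=18): L=166 R=34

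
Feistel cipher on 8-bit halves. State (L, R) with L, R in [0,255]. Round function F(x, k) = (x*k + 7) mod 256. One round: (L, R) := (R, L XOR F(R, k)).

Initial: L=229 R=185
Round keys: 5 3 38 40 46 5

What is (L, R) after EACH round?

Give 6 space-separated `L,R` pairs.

Round 1 (k=5): L=185 R=65
Round 2 (k=3): L=65 R=115
Round 3 (k=38): L=115 R=88
Round 4 (k=40): L=88 R=180
Round 5 (k=46): L=180 R=7
Round 6 (k=5): L=7 R=158

Answer: 185,65 65,115 115,88 88,180 180,7 7,158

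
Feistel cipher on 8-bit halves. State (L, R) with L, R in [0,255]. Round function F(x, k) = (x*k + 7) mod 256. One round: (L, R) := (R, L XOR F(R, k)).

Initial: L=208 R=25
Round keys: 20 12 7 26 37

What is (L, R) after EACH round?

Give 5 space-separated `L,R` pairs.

Round 1 (k=20): L=25 R=43
Round 2 (k=12): L=43 R=18
Round 3 (k=7): L=18 R=174
Round 4 (k=26): L=174 R=161
Round 5 (k=37): L=161 R=226

Answer: 25,43 43,18 18,174 174,161 161,226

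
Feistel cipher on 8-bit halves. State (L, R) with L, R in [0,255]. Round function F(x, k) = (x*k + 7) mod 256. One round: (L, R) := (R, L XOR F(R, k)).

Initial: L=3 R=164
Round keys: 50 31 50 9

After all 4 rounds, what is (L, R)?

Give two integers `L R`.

Round 1 (k=50): L=164 R=12
Round 2 (k=31): L=12 R=223
Round 3 (k=50): L=223 R=153
Round 4 (k=9): L=153 R=183

Answer: 153 183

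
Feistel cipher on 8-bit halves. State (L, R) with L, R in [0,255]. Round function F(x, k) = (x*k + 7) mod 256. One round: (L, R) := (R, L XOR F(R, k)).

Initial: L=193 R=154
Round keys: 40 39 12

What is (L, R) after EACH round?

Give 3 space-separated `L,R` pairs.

Answer: 154,214 214,59 59,29

Derivation:
Round 1 (k=40): L=154 R=214
Round 2 (k=39): L=214 R=59
Round 3 (k=12): L=59 R=29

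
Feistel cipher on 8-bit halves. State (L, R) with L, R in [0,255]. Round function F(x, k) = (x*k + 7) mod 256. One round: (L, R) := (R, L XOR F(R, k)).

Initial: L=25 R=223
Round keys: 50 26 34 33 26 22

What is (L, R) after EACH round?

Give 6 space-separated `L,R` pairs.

Answer: 223,140 140,224 224,75 75,82 82,16 16,53

Derivation:
Round 1 (k=50): L=223 R=140
Round 2 (k=26): L=140 R=224
Round 3 (k=34): L=224 R=75
Round 4 (k=33): L=75 R=82
Round 5 (k=26): L=82 R=16
Round 6 (k=22): L=16 R=53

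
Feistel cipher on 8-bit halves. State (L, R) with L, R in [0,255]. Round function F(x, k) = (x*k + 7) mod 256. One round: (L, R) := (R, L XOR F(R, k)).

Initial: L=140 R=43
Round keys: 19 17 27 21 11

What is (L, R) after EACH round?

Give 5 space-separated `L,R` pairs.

Round 1 (k=19): L=43 R=180
Round 2 (k=17): L=180 R=208
Round 3 (k=27): L=208 R=67
Round 4 (k=21): L=67 R=86
Round 5 (k=11): L=86 R=250

Answer: 43,180 180,208 208,67 67,86 86,250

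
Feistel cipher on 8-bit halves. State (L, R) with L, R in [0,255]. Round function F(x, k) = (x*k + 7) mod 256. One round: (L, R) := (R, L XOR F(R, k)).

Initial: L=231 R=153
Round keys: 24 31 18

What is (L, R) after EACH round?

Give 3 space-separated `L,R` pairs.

Answer: 153,184 184,214 214,171

Derivation:
Round 1 (k=24): L=153 R=184
Round 2 (k=31): L=184 R=214
Round 3 (k=18): L=214 R=171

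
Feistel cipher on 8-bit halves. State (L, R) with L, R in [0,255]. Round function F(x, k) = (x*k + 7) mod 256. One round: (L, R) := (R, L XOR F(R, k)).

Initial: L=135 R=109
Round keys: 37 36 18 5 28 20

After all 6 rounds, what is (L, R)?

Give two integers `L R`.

Answer: 191 190

Derivation:
Round 1 (k=37): L=109 R=79
Round 2 (k=36): L=79 R=78
Round 3 (k=18): L=78 R=204
Round 4 (k=5): L=204 R=77
Round 5 (k=28): L=77 R=191
Round 6 (k=20): L=191 R=190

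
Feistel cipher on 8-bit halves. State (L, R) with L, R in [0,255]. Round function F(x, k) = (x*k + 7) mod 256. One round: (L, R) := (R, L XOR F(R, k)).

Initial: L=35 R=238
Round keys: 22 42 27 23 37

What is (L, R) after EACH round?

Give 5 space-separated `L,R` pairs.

Round 1 (k=22): L=238 R=88
Round 2 (k=42): L=88 R=153
Round 3 (k=27): L=153 R=114
Round 4 (k=23): L=114 R=220
Round 5 (k=37): L=220 R=161

Answer: 238,88 88,153 153,114 114,220 220,161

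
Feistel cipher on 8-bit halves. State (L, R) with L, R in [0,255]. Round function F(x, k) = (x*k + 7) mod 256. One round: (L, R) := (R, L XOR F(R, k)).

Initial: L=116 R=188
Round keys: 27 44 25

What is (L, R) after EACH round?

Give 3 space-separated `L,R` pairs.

Answer: 188,175 175,167 167,249

Derivation:
Round 1 (k=27): L=188 R=175
Round 2 (k=44): L=175 R=167
Round 3 (k=25): L=167 R=249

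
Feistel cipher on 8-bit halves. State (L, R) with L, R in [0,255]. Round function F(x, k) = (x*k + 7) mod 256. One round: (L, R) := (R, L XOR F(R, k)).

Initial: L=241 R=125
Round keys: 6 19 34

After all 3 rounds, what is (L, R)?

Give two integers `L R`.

Answer: 46 39

Derivation:
Round 1 (k=6): L=125 R=4
Round 2 (k=19): L=4 R=46
Round 3 (k=34): L=46 R=39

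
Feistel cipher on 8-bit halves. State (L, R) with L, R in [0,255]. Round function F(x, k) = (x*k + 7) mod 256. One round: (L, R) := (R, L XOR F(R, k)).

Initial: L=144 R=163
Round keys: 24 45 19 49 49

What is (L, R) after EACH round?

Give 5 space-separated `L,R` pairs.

Answer: 163,223 223,153 153,189 189,173 173,153

Derivation:
Round 1 (k=24): L=163 R=223
Round 2 (k=45): L=223 R=153
Round 3 (k=19): L=153 R=189
Round 4 (k=49): L=189 R=173
Round 5 (k=49): L=173 R=153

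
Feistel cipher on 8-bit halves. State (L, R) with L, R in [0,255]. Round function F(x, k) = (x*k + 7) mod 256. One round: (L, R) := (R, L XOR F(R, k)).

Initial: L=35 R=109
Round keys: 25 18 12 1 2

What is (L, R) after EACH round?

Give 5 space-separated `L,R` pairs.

Round 1 (k=25): L=109 R=143
Round 2 (k=18): L=143 R=120
Round 3 (k=12): L=120 R=40
Round 4 (k=1): L=40 R=87
Round 5 (k=2): L=87 R=157

Answer: 109,143 143,120 120,40 40,87 87,157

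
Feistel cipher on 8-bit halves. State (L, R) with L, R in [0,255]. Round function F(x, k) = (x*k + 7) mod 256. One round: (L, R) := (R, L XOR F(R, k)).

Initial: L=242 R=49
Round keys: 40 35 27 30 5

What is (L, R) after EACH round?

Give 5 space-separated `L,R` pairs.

Round 1 (k=40): L=49 R=93
Round 2 (k=35): L=93 R=143
Round 3 (k=27): L=143 R=65
Round 4 (k=30): L=65 R=42
Round 5 (k=5): L=42 R=152

Answer: 49,93 93,143 143,65 65,42 42,152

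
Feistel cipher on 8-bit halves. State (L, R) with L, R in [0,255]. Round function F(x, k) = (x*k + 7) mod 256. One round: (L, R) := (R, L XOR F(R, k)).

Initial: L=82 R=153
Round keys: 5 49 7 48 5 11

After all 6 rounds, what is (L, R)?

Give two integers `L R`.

Round 1 (k=5): L=153 R=86
Round 2 (k=49): L=86 R=228
Round 3 (k=7): L=228 R=21
Round 4 (k=48): L=21 R=19
Round 5 (k=5): L=19 R=115
Round 6 (k=11): L=115 R=235

Answer: 115 235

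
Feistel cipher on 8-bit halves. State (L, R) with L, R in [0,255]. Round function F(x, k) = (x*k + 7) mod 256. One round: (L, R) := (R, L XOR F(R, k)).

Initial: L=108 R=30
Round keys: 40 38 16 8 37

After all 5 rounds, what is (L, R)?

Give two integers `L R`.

Answer: 240 27

Derivation:
Round 1 (k=40): L=30 R=219
Round 2 (k=38): L=219 R=151
Round 3 (k=16): L=151 R=172
Round 4 (k=8): L=172 R=240
Round 5 (k=37): L=240 R=27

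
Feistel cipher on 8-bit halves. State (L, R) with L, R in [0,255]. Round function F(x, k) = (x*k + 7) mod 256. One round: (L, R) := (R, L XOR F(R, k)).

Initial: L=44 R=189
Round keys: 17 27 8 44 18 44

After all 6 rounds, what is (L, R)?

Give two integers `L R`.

Answer: 6 198

Derivation:
Round 1 (k=17): L=189 R=184
Round 2 (k=27): L=184 R=210
Round 3 (k=8): L=210 R=47
Round 4 (k=44): L=47 R=201
Round 5 (k=18): L=201 R=6
Round 6 (k=44): L=6 R=198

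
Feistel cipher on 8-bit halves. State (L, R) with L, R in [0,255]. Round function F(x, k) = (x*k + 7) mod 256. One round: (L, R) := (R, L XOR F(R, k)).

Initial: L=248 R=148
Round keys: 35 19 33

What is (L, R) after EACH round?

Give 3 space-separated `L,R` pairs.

Answer: 148,187 187,124 124,184

Derivation:
Round 1 (k=35): L=148 R=187
Round 2 (k=19): L=187 R=124
Round 3 (k=33): L=124 R=184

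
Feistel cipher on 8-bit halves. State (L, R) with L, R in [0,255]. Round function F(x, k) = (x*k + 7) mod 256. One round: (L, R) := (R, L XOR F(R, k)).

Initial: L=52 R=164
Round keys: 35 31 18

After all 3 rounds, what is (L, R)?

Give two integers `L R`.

Answer: 4 8

Derivation:
Round 1 (k=35): L=164 R=71
Round 2 (k=31): L=71 R=4
Round 3 (k=18): L=4 R=8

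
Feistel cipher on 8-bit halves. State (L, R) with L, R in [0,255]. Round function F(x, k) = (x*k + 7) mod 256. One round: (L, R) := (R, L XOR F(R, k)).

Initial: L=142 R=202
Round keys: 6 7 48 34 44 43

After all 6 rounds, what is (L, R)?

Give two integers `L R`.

Round 1 (k=6): L=202 R=77
Round 2 (k=7): L=77 R=232
Round 3 (k=48): L=232 R=202
Round 4 (k=34): L=202 R=51
Round 5 (k=44): L=51 R=1
Round 6 (k=43): L=1 R=1

Answer: 1 1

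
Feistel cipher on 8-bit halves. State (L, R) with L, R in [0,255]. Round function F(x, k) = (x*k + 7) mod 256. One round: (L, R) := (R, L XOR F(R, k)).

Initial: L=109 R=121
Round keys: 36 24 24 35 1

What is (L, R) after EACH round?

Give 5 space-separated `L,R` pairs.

Round 1 (k=36): L=121 R=102
Round 2 (k=24): L=102 R=238
Round 3 (k=24): L=238 R=49
Round 4 (k=35): L=49 R=84
Round 5 (k=1): L=84 R=106

Answer: 121,102 102,238 238,49 49,84 84,106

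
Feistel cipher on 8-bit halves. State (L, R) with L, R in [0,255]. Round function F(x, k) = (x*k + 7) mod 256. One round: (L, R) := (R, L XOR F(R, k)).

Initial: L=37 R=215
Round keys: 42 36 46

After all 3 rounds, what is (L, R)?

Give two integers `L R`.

Answer: 112 79

Derivation:
Round 1 (k=42): L=215 R=104
Round 2 (k=36): L=104 R=112
Round 3 (k=46): L=112 R=79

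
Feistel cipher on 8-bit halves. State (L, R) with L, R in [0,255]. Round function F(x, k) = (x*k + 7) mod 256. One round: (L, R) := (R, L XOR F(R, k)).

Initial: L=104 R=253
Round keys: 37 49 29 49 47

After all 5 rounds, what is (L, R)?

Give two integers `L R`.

Round 1 (k=37): L=253 R=240
Round 2 (k=49): L=240 R=10
Round 3 (k=29): L=10 R=217
Round 4 (k=49): L=217 R=154
Round 5 (k=47): L=154 R=148

Answer: 154 148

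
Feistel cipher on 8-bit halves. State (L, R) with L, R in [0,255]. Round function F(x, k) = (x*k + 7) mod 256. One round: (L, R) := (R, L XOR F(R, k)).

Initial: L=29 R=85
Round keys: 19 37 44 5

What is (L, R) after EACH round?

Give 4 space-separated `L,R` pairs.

Answer: 85,75 75,139 139,160 160,172

Derivation:
Round 1 (k=19): L=85 R=75
Round 2 (k=37): L=75 R=139
Round 3 (k=44): L=139 R=160
Round 4 (k=5): L=160 R=172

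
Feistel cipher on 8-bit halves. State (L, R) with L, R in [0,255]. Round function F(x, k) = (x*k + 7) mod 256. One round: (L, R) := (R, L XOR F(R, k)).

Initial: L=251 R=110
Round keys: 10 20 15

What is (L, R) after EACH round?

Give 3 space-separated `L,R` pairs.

Round 1 (k=10): L=110 R=168
Round 2 (k=20): L=168 R=73
Round 3 (k=15): L=73 R=230

Answer: 110,168 168,73 73,230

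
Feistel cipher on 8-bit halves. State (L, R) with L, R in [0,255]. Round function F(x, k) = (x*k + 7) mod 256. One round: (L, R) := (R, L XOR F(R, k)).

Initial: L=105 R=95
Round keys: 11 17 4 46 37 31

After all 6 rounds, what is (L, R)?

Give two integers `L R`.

Round 1 (k=11): L=95 R=117
Round 2 (k=17): L=117 R=147
Round 3 (k=4): L=147 R=38
Round 4 (k=46): L=38 R=72
Round 5 (k=37): L=72 R=73
Round 6 (k=31): L=73 R=150

Answer: 73 150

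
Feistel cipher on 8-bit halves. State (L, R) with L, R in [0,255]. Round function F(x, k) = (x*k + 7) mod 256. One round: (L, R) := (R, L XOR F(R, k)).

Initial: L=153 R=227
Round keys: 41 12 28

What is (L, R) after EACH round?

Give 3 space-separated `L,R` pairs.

Round 1 (k=41): L=227 R=251
Round 2 (k=12): L=251 R=40
Round 3 (k=28): L=40 R=156

Answer: 227,251 251,40 40,156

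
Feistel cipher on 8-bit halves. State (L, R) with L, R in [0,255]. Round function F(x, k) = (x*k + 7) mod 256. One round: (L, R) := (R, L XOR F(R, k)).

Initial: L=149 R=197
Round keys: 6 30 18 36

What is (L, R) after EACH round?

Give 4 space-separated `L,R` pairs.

Round 1 (k=6): L=197 R=48
Round 2 (k=30): L=48 R=98
Round 3 (k=18): L=98 R=219
Round 4 (k=36): L=219 R=177

Answer: 197,48 48,98 98,219 219,177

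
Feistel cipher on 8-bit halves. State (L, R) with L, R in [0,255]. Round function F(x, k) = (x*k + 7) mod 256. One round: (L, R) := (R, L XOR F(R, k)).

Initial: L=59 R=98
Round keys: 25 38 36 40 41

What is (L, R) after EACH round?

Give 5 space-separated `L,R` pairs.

Answer: 98,162 162,113 113,73 73,30 30,156

Derivation:
Round 1 (k=25): L=98 R=162
Round 2 (k=38): L=162 R=113
Round 3 (k=36): L=113 R=73
Round 4 (k=40): L=73 R=30
Round 5 (k=41): L=30 R=156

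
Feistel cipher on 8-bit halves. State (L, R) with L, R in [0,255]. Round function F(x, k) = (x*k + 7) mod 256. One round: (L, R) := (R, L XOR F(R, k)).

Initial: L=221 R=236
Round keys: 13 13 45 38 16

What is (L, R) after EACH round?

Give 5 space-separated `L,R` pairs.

Answer: 236,222 222,161 161,138 138,34 34,173

Derivation:
Round 1 (k=13): L=236 R=222
Round 2 (k=13): L=222 R=161
Round 3 (k=45): L=161 R=138
Round 4 (k=38): L=138 R=34
Round 5 (k=16): L=34 R=173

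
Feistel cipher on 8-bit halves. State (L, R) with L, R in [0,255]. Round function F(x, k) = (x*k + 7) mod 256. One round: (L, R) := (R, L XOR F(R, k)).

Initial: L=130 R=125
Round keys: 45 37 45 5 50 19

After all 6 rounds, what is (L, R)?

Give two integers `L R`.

Round 1 (k=45): L=125 R=130
Round 2 (k=37): L=130 R=172
Round 3 (k=45): L=172 R=193
Round 4 (k=5): L=193 R=96
Round 5 (k=50): L=96 R=6
Round 6 (k=19): L=6 R=25

Answer: 6 25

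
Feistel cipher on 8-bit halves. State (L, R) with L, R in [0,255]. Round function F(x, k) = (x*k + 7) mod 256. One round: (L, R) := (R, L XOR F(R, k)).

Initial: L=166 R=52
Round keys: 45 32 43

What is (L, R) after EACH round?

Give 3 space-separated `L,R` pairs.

Round 1 (k=45): L=52 R=141
Round 2 (k=32): L=141 R=147
Round 3 (k=43): L=147 R=53

Answer: 52,141 141,147 147,53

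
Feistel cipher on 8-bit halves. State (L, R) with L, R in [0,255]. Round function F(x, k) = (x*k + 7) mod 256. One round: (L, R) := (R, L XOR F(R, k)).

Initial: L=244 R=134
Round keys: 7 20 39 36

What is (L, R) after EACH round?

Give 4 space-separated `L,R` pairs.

Answer: 134,69 69,237 237,103 103,110

Derivation:
Round 1 (k=7): L=134 R=69
Round 2 (k=20): L=69 R=237
Round 3 (k=39): L=237 R=103
Round 4 (k=36): L=103 R=110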